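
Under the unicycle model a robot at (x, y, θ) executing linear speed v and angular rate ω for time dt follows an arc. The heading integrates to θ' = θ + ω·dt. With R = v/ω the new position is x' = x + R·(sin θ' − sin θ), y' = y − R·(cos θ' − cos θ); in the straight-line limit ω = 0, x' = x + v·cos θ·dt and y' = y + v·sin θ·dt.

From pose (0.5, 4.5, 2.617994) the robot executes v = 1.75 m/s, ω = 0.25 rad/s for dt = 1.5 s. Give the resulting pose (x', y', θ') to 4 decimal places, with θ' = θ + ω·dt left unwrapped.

(-1.9636, 5.3607, 2.9930)

θ' = 2.6180 + 0.25·1.5 = 2.9930
R = v/ω = 1.75/0.25 = 7.0000
x' = 0.5 + 7.0000·(sin 2.9930 − sin 2.6180) = -1.9636
y' = 4.5 − 7.0000·(cos 2.9930 − cos 2.6180) = 5.3607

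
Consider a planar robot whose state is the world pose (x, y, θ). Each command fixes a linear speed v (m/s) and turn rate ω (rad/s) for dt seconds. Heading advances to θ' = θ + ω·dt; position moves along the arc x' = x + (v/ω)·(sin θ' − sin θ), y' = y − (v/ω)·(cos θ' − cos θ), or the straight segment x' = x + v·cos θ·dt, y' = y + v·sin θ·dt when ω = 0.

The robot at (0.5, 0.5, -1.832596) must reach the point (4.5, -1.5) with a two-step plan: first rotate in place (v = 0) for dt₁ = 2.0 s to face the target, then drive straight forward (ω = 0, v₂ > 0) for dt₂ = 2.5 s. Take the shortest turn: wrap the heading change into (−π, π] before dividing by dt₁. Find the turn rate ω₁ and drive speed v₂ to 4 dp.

ω₁ = 0.6845, v₂ = 1.7889

heading to target = atan2(-1.5−0.5, 4.5−0.5) = -0.4636
Δθ = wrap(-0.4636 − -1.8326) = 1.3689; ω₁ = Δθ/dt₁ = 0.6845
distance = √((4.5−0.5)² + (-1.5−0.5)²) = 4.4721; v₂ = distance/dt₂ = 1.7889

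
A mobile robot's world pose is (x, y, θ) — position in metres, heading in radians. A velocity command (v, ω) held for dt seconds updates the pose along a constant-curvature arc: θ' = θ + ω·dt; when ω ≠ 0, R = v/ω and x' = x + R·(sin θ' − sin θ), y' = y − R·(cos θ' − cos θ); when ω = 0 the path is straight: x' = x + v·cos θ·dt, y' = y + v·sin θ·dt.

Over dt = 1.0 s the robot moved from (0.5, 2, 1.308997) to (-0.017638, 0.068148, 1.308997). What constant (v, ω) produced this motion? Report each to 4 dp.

v = -2.0000, ω = 0.0000

Δθ = 1.308997 − 1.308997 = 0.000000
ω = Δθ/dt = 0.000000/1.0 = 0.0000
ω = 0 → v = (Δx·cos θ + Δy·sin θ)/dt = -2.0000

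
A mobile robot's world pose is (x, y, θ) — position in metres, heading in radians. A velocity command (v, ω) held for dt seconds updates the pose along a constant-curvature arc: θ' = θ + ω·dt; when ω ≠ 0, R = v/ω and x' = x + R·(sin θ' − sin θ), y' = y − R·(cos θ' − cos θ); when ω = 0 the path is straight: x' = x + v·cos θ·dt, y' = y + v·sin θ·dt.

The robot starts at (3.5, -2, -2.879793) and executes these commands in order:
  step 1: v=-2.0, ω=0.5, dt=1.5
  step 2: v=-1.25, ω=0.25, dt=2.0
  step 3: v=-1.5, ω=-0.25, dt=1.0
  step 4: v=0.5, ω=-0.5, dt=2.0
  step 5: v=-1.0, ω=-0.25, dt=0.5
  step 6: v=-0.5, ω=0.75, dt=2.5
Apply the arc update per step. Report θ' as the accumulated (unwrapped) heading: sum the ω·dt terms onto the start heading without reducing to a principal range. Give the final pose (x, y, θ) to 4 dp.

step 1: θ'=-2.1298 (R=-4.0000) → pose (5.8559, -0.2576, -2.1298)
step 2: θ'=-1.6298 (R=-5.0000) → pose (6.6082, 2.0992, -1.6298)
step 3: θ'=-1.8798 (R=6.0000) → pose (6.8820, 3.5701, -1.8798)
step 4: θ'=-2.8798 (R=-1.0000) → pose (6.1881, 2.9082, -2.8798)
step 5: θ'=-3.0048 (R=4.0000) → pose (6.6779, 3.0072, -3.0048)
step 6: θ'=-1.1298 (R=-0.6667) → pose (7.1899, 3.9522, -1.1298)

(7.1899, 3.9522, -1.1298)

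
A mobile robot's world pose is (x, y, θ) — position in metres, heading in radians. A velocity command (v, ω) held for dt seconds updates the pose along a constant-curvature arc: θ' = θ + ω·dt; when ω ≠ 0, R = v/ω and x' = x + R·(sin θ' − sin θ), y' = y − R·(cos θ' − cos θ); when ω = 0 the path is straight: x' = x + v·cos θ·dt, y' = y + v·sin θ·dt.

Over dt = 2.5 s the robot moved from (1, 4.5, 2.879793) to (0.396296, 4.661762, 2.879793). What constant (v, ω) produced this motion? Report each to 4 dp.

v = 0.2500, ω = 0.0000

Δθ = 2.879793 − 2.879793 = 0.000000
ω = Δθ/dt = 0.000000/2.5 = 0.0000
ω = 0 → v = (Δx·cos θ + Δy·sin θ)/dt = 0.2500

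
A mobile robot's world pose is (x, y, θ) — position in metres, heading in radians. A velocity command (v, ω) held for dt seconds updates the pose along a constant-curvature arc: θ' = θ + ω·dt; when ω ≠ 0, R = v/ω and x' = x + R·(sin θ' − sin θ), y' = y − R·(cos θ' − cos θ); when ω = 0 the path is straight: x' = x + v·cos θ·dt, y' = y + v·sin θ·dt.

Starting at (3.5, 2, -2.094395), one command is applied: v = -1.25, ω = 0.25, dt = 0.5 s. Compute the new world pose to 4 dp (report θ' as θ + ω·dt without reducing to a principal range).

(3.7779, 2.5594, -1.9694)

θ' = -2.0944 + 0.25·0.5 = -1.9694
R = v/ω = -1.25/0.25 = -5.0000
x' = 3.5 + -5.0000·(sin -1.9694 − sin -2.0944) = 3.7779
y' = 2 − -5.0000·(cos -1.9694 − cos -2.0944) = 2.5594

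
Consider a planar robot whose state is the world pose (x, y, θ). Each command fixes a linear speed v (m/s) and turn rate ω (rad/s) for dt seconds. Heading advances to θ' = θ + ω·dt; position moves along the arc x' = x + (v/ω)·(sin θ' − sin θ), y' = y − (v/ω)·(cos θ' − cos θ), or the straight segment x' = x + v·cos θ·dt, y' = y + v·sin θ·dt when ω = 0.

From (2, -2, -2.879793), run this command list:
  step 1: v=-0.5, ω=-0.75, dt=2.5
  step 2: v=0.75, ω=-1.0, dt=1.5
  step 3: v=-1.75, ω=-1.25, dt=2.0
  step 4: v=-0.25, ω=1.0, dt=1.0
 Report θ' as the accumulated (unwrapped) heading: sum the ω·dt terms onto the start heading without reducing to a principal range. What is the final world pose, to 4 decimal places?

(2.7511, 0.7632, -7.7548)

step 1: θ'=-4.7548 (R=0.6667) → pose (2.8386, -2.6722, -4.7548)
step 2: θ'=-6.2548 (R=-0.7500) → pose (3.5666, -1.9543, -6.2548)
step 3: θ'=-8.7548 (R=1.4000) → pose (2.6575, 0.5425, -8.7548)
step 4: θ'=-7.7548 (R=-0.2500) → pose (2.7511, 0.7632, -7.7548)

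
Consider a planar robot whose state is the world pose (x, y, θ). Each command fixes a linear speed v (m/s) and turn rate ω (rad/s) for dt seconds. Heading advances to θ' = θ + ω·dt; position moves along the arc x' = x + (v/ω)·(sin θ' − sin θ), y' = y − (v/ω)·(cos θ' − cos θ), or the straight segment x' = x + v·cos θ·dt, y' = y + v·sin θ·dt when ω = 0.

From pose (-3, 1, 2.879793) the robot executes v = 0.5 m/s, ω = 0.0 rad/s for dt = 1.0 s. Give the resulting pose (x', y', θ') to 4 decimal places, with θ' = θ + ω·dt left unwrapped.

(-3.4830, 1.1294, 2.8798)

θ' = 2.8798 + 0.0·1.0 = 2.8798
ω = 0 → straight: x' = -3 + 0.5·cos(2.8798)·1.0 = -3.4830
y' = 1 + 0.5·sin(2.8798)·1.0 = 1.1294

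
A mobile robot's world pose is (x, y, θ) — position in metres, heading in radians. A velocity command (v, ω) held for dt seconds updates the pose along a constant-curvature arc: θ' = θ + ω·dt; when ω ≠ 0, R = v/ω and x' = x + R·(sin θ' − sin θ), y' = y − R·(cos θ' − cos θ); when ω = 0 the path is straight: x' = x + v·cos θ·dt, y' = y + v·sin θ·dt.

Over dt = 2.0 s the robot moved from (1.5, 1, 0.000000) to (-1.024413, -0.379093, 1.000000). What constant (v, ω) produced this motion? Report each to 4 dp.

v = -1.5000, ω = 0.5000

Δθ = 1.000000 − 0.000000 = 1.000000
ω = Δθ/dt = 1.000000/2.0 = 0.5000
R = Δx/(sin θ' − sin θ) = -3.0000
v = R·ω = -3.0000·0.5000 = -1.5000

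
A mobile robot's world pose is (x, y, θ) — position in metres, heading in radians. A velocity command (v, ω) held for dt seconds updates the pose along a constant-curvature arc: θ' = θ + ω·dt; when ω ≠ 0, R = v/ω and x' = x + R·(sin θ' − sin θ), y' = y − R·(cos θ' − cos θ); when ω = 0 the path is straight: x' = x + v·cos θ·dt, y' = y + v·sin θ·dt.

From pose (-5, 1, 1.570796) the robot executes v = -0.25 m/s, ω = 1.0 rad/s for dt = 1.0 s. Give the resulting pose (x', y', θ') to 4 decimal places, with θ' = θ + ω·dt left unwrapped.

(-4.8851, 0.7896, 2.5708)

θ' = 1.5708 + 1.0·1.0 = 2.5708
R = v/ω = -0.25/1.0 = -0.2500
x' = -5 + -0.2500·(sin 2.5708 − sin 1.5708) = -4.8851
y' = 1 − -0.2500·(cos 2.5708 − cos 1.5708) = 0.7896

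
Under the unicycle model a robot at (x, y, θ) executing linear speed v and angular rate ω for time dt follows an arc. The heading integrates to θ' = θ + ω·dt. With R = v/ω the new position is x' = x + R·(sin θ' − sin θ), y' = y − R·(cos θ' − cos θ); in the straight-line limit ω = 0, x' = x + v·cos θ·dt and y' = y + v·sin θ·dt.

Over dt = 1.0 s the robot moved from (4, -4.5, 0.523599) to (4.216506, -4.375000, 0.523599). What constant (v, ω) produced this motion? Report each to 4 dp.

Δθ = 0.523599 − 0.523599 = 0.000000
ω = Δθ/dt = 0.000000/1.0 = 0.0000
ω = 0 → v = (Δx·cos θ + Δy·sin θ)/dt = 0.2500

v = 0.2500, ω = 0.0000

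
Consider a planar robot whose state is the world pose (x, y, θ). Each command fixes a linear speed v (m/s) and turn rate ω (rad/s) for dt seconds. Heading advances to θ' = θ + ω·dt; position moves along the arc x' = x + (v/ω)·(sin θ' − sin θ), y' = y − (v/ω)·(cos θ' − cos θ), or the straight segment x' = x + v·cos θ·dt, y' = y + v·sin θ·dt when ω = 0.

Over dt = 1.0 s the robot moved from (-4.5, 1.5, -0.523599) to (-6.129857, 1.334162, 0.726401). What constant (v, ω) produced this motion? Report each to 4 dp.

v = -1.7500, ω = 1.2500

Δθ = 0.726401 − -0.523599 = 1.250000
ω = Δθ/dt = 1.250000/1.0 = 1.2500
R = Δx/(sin θ' − sin θ) = -1.4000
v = R·ω = -1.4000·1.2500 = -1.7500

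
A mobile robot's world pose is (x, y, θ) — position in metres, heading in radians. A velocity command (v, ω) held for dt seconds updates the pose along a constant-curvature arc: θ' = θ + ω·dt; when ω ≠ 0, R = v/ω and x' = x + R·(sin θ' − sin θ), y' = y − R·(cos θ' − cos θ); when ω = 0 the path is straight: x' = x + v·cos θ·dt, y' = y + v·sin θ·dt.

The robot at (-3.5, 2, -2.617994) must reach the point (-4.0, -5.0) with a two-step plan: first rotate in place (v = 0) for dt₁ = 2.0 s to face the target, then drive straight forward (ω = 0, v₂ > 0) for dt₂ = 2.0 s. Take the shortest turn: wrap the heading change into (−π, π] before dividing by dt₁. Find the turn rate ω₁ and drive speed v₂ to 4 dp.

heading to target = atan2(-5−2, -4−-3.5) = -1.6421
Δθ = wrap(-1.6421 − -2.6180) = 0.9759; ω₁ = Δθ/dt₁ = 0.4879
distance = √((-4−-3.5)² + (-5−2)²) = 7.0178; v₂ = distance/dt₂ = 3.5089

ω₁ = 0.4879, v₂ = 3.5089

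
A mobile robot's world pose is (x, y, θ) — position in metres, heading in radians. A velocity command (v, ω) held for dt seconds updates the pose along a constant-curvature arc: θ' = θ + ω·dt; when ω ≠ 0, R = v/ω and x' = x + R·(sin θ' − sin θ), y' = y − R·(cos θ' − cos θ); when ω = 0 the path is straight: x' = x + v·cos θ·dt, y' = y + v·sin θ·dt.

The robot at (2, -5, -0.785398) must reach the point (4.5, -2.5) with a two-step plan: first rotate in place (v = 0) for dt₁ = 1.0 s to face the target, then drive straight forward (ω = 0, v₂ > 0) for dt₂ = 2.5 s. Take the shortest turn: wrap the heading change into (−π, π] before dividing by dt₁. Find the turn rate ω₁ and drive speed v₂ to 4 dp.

heading to target = atan2(-2.5−-5, 4.5−2) = 0.7854
Δθ = wrap(0.7854 − -0.7854) = 1.5708; ω₁ = Δθ/dt₁ = 1.5708
distance = √((4.5−2)² + (-2.5−-5)²) = 3.5355; v₂ = distance/dt₂ = 1.4142

ω₁ = 1.5708, v₂ = 1.4142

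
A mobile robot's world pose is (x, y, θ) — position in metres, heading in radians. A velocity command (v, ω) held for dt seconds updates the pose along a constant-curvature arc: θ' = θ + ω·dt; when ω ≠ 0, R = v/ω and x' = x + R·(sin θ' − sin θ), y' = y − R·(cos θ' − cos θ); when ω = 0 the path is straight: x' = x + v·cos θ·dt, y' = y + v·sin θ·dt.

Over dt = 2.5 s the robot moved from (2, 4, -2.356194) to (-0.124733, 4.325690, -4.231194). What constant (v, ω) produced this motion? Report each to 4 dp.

Δθ = -4.231194 − -2.356194 = -1.875000
ω = Δθ/dt = -1.875000/2.5 = -0.7500
R = Δx/(sin θ' − sin θ) = -1.3333
v = R·ω = -1.3333·-0.7500 = 1.0000

v = 1.0000, ω = -0.7500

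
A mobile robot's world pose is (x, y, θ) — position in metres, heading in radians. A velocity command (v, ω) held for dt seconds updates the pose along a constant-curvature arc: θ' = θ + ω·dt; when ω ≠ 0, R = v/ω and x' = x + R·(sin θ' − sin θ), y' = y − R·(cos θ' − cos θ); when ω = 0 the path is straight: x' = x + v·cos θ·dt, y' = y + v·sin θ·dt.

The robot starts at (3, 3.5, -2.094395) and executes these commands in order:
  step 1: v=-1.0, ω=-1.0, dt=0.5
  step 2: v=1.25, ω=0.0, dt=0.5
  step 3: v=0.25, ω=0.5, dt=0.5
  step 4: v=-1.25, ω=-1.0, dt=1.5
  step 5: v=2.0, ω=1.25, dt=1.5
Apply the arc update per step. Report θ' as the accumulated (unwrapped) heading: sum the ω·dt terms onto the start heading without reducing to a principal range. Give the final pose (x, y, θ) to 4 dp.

(1.9079, 2.9317, -1.9694)

step 1: θ'=-2.5944 (R=1.0000) → pose (3.3457, 3.8540, -2.5944)
step 2: θ'=-2.5944 (straight) → pose (2.8120, 3.5288, -2.5944)
step 3: θ'=-2.3444 (R=0.5000) → pose (2.7144, 3.4512, -2.3444)
step 4: θ'=-3.8444 (R=1.2500) → pose (4.4166, 3.5316, -3.8444)
step 5: θ'=-1.9694 (R=1.6000) → pose (1.9079, 2.9317, -1.9694)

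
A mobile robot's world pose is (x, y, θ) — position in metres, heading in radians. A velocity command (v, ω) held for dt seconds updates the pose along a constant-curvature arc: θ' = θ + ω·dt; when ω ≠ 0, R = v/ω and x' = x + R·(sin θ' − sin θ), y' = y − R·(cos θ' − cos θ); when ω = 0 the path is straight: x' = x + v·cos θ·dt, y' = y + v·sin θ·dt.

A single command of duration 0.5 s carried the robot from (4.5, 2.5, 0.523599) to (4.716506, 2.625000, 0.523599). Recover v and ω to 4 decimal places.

v = 0.5000, ω = 0.0000

Δθ = 0.523599 − 0.523599 = 0.000000
ω = Δθ/dt = 0.000000/0.5 = 0.0000
ω = 0 → v = (Δx·cos θ + Δy·sin θ)/dt = 0.5000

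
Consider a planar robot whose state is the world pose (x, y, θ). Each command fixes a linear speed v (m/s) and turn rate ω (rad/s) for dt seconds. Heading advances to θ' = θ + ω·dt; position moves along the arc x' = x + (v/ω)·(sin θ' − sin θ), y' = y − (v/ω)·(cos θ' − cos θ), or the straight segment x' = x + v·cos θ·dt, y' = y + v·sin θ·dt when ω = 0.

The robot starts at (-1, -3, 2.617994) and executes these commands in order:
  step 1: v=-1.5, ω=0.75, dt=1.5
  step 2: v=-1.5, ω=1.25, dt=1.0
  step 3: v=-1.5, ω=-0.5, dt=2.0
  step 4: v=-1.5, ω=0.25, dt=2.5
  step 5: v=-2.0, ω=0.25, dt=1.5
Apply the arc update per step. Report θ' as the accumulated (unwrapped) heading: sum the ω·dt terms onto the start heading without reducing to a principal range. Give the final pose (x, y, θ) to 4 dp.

step 1: θ'=3.7430 (R=-2.0000) → pose (1.1316, -2.9170, 3.7430)
step 2: θ'=4.9930 (R=-1.2000) → pose (1.6057, -1.5953, 4.9930)
step 3: θ'=3.9930 (R=3.0000) → pose (2.2318, 1.2123, 3.9930)
step 4: θ'=4.6180 (R=-6.0000) → pose (3.6918, 4.6004, 4.6180)
step 5: θ'=4.9930 (R=-8.0000) → pose (3.4145, 7.5699, 4.9930)

(3.4145, 7.5699, 4.9930)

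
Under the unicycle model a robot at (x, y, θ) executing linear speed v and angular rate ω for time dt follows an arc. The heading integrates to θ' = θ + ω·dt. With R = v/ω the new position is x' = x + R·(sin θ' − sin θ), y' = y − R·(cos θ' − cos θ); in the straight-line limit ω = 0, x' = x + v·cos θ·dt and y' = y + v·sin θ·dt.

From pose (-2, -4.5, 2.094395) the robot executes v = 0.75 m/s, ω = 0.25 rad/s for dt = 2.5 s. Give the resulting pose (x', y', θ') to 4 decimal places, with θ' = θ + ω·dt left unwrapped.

θ' = 2.0944 + 0.25·2.5 = 2.7194
R = v/ω = 0.75/0.25 = 3.0000
x' = -2 + 3.0000·(sin 2.7194 − sin 2.0944) = -3.3688
y' = -4.5 − 3.0000·(cos 2.7194 − cos 2.0944) = -3.2634

(-3.3688, -3.2634, 2.7194)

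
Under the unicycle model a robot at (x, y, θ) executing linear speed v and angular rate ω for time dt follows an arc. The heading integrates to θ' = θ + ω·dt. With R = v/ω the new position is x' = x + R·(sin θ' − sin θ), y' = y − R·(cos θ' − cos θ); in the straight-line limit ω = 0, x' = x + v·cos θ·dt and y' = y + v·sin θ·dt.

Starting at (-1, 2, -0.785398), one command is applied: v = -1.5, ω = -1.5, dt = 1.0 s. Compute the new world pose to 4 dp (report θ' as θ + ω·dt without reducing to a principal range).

θ' = -0.7854 + -1.5·1.0 = -2.2854
R = v/ω = -1.5/-1.5 = 1.0000
x' = -1 + 1.0000·(sin -2.2854 − sin -0.7854) = -1.0482
y' = 2 − 1.0000·(cos -2.2854 − cos -0.7854) = 3.3624

(-1.0482, 3.3624, -2.2854)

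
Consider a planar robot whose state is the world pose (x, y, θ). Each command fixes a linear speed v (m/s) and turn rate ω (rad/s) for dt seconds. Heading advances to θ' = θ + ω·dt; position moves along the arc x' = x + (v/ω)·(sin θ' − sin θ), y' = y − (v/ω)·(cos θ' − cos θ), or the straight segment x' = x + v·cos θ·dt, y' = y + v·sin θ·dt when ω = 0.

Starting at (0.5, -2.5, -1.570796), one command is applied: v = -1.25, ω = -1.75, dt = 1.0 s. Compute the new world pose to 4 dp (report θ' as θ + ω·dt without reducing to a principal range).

θ' = -1.5708 + -1.75·1.0 = -3.3208
R = v/ω = -1.25/-1.75 = 0.7143
x' = 0.5 + 0.7143·(sin -3.3208 − sin -1.5708) = 1.3416
y' = -2.5 − 0.7143·(cos -3.3208 − cos -1.5708) = -1.7972

(1.3416, -1.7972, -3.3208)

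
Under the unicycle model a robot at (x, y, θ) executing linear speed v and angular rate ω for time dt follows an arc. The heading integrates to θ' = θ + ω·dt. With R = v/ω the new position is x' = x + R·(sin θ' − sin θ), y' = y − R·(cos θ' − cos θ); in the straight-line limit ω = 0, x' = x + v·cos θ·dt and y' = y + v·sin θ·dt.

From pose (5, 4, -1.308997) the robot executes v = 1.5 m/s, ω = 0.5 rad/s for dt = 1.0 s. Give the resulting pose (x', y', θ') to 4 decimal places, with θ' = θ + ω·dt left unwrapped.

(5.7270, 2.7058, -0.8090)

θ' = -1.3090 + 0.5·1.0 = -0.8090
R = v/ω = 1.5/0.5 = 3.0000
x' = 5 + 3.0000·(sin -0.8090 − sin -1.3090) = 5.7270
y' = 4 − 3.0000·(cos -0.8090 − cos -1.3090) = 2.7058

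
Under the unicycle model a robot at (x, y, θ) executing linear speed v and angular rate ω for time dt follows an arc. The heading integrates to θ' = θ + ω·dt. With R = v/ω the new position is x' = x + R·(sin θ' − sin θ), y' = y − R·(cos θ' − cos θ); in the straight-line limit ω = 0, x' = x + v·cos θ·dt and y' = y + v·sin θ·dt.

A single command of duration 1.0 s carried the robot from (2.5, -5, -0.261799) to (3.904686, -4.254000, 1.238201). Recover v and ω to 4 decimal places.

v = 1.7500, ω = 1.5000

Δθ = 1.238201 − -0.261799 = 1.500000
ω = Δθ/dt = 1.500000/1.0 = 1.5000
R = Δx/(sin θ' − sin θ) = 1.1667
v = R·ω = 1.1667·1.5000 = 1.7500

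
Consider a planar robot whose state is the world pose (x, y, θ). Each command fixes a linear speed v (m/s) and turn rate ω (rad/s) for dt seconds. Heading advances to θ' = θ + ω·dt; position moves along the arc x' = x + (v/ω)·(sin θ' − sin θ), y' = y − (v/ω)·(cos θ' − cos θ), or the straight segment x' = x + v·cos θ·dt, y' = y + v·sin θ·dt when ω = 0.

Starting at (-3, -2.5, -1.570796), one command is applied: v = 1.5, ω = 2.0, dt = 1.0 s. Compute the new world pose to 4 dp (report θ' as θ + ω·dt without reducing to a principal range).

θ' = -1.5708 + 2.0·1.0 = 0.4292
R = v/ω = 1.5/2.0 = 0.7500
x' = -3 + 0.7500·(sin 0.4292 − sin -1.5708) = -1.9379
y' = -2.5 − 0.7500·(cos 0.4292 − cos -1.5708) = -3.1820

(-1.9379, -3.1820, 0.4292)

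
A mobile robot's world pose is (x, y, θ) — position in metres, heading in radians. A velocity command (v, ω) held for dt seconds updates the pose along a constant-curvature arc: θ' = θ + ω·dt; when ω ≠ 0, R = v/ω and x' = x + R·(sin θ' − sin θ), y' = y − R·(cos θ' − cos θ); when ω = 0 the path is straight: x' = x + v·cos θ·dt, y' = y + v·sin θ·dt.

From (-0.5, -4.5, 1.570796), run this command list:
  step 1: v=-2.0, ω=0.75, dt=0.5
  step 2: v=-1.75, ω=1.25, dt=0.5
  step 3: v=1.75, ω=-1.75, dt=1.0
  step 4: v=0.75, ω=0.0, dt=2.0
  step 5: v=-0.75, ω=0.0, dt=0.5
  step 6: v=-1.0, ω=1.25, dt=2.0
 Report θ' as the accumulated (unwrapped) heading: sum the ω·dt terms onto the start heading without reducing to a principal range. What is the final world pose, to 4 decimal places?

step 1: θ'=1.9458 (R=-2.6667) → pose (-0.3147, -5.4767, 1.9458)
step 2: θ'=2.5708 (R=-1.4000) → pose (0.2316, -6.1420, 2.5708)
step 3: θ'=0.8208 (R=-1.0000) → pose (0.0402, -4.6189, 0.8208)
step 4: θ'=0.8208 (straight) → pose (1.0627, -3.5214, 0.8208)
step 5: θ'=0.8208 (straight) → pose (0.8071, -3.7957, 0.8208)
step 6: θ'=3.3208 (R=-0.8000) → pose (1.5350, -5.1282, 3.3208)

(1.5350, -5.1282, 3.3208)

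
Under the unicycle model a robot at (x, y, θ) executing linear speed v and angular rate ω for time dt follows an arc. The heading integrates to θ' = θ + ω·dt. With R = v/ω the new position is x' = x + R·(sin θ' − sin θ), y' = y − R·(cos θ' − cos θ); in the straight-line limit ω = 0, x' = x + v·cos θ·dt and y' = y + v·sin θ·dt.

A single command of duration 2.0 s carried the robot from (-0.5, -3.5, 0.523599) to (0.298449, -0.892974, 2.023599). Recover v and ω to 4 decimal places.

Δθ = 2.023599 − 0.523599 = 1.500000
ω = Δθ/dt = 1.500000/2.0 = 0.7500
R = −Δy/(cos θ' − cos θ) = 2.0000
v = R·ω = 2.0000·0.7500 = 1.5000

v = 1.5000, ω = 0.7500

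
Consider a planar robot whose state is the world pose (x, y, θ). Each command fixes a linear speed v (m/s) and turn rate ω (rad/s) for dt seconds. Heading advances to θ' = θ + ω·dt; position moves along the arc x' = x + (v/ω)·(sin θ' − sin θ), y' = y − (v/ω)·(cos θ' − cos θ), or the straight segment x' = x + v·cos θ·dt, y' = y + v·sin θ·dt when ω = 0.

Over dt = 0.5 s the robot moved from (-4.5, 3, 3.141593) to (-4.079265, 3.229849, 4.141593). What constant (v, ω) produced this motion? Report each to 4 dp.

v = -1.0000, ω = 2.0000

Δθ = 4.141593 − 3.141593 = 1.000000
ω = Δθ/dt = 1.000000/0.5 = 2.0000
R = Δx/(sin θ' − sin θ) = -0.5000
v = R·ω = -0.5000·2.0000 = -1.0000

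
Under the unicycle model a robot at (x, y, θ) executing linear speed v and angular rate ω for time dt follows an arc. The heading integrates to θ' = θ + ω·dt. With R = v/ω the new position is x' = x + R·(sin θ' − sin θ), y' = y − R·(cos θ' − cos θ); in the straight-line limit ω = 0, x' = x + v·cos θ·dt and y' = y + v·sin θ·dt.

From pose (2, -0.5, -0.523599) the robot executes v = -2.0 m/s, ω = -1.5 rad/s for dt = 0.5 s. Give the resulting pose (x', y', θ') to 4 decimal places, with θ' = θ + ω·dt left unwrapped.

(1.3918, 0.2642, -1.2736)

θ' = -0.5236 + -1.5·0.5 = -1.2736
R = v/ω = -2.0/-1.5 = 1.3333
x' = 2 + 1.3333·(sin -1.2736 − sin -0.5236) = 1.3918
y' = -0.5 − 1.3333·(cos -1.2736 − cos -0.5236) = 0.2642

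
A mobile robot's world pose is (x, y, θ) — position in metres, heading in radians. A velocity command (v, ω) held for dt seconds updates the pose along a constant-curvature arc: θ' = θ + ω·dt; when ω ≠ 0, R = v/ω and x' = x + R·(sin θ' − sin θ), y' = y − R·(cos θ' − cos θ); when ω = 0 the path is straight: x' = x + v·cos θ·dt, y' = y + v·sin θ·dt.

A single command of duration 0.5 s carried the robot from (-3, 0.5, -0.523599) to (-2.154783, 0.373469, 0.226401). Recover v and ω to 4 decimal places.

v = 1.7500, ω = 1.5000

Δθ = 0.226401 − -0.523599 = 0.750000
ω = Δθ/dt = 0.750000/0.5 = 1.5000
R = Δx/(sin θ' − sin θ) = 1.1667
v = R·ω = 1.1667·1.5000 = 1.7500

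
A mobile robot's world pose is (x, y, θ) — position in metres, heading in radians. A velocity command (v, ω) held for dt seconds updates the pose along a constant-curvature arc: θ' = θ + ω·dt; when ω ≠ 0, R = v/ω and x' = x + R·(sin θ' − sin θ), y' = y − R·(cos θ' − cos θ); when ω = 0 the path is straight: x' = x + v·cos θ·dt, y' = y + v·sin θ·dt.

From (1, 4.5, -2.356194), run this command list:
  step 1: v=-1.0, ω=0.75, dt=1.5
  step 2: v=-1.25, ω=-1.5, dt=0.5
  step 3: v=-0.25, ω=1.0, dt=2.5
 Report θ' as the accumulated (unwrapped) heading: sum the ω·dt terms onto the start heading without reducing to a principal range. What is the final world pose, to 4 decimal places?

step 1: θ'=-1.2312 (R=-1.3333) → pose (1.3144, 5.8870, -1.2312)
step 2: θ'=-1.9812 (R=0.8333) → pose (1.3360, 6.4970, -1.9812)
step 3: θ'=0.5188 (R=-0.2500) → pose (0.9828, 6.8139, 0.5188)

(0.9828, 6.8139, 0.5188)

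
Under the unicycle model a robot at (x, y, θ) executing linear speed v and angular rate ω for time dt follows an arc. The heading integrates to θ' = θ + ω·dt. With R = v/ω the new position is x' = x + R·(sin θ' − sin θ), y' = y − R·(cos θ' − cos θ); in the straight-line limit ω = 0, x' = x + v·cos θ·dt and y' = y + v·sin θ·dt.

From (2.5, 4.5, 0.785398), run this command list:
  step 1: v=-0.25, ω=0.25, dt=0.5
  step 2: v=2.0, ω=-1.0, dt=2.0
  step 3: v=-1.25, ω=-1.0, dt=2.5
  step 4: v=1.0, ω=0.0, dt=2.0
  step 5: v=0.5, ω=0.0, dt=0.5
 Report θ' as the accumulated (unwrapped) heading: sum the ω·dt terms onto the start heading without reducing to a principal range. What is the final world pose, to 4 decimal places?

(5.3913, 6.7850, -3.5896)

step 1: θ'=0.9104 (R=-1.0000) → pose (2.4174, 4.4063, 0.9104)
step 2: θ'=-1.0896 (R=-2.0000) → pose (5.7697, 4.1051, -1.0896)
step 3: θ'=-3.5896 (R=1.2500) → pose (7.4193, 5.8103, -3.5896)
step 4: θ'=-3.5896 (straight) → pose (5.6166, 6.6767, -3.5896)
step 5: θ'=-3.5896 (straight) → pose (5.3913, 6.7850, -3.5896)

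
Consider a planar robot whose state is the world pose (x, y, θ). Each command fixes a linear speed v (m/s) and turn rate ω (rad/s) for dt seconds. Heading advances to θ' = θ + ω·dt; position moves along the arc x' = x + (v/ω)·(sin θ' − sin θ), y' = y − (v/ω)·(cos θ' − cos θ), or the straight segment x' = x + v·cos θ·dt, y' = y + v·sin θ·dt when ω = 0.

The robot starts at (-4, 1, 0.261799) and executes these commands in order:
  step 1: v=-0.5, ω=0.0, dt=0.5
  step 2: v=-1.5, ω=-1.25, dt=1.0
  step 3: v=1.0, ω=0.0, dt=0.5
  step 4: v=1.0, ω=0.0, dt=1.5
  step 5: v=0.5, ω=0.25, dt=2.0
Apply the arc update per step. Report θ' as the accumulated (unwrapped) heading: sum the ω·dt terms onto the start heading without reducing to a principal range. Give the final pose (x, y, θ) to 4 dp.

step 1: θ'=0.2618 (straight) → pose (-4.2415, 0.9353, 0.2618)
step 2: θ'=-0.9882 (R=1.2000) → pose (-5.5541, 1.4342, -0.9882)
step 3: θ'=-0.9882 (straight) → pose (-5.2790, 1.0167, -0.9882)
step 4: θ'=-0.9882 (straight) → pose (-4.4537, -0.2359, -0.9882)
step 5: θ'=-0.4882 (R=2.0000) → pose (-3.7217, -0.9019, -0.4882)

(-3.7217, -0.9019, -0.4882)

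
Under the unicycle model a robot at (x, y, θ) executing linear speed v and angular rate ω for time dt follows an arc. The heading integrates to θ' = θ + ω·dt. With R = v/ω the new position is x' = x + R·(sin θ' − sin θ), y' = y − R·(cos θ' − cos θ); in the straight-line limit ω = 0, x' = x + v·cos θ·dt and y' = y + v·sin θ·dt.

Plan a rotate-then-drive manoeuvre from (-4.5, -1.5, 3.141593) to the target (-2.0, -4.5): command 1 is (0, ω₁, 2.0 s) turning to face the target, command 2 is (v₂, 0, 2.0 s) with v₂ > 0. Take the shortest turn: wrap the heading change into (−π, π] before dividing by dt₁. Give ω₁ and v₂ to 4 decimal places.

ω₁ = 1.1328, v₂ = 1.9526

heading to target = atan2(-4.5−-1.5, -2−-4.5) = -0.8761
Δθ = wrap(-0.8761 − 3.1416) = 2.2655; ω₁ = Δθ/dt₁ = 1.1328
distance = √((-2−-4.5)² + (-4.5−-1.5)²) = 3.9051; v₂ = distance/dt₂ = 1.9526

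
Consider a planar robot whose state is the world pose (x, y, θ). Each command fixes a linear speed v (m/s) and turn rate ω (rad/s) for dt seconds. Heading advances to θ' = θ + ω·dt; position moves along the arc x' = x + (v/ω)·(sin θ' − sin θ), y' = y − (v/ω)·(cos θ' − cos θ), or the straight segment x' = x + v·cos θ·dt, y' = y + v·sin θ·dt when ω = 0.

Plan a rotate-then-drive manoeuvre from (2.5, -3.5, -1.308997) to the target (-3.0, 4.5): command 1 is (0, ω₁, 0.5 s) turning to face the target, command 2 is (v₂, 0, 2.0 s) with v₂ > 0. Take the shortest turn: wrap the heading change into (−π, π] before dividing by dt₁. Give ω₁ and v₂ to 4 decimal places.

heading to target = atan2(4.5−-3.5, -3−2.5) = 2.1731
Δθ = wrap(2.1731 − -1.3090) = -2.8011; ω₁ = Δθ/dt₁ = -5.6022
distance = √((-3−2.5)² + (4.5−-3.5)²) = 9.7082; v₂ = distance/dt₂ = 4.8541

ω₁ = -5.6022, v₂ = 4.8541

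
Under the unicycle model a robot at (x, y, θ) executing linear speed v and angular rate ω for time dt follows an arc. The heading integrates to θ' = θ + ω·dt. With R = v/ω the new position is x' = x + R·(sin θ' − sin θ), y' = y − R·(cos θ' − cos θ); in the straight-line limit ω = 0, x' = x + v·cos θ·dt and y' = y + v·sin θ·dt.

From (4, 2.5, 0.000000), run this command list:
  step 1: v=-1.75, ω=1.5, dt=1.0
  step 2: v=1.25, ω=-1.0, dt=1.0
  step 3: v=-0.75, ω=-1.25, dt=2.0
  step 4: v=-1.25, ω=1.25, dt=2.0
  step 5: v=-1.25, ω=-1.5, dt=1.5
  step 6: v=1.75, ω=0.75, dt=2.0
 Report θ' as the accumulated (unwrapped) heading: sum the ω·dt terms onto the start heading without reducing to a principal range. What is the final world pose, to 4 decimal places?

step 1: θ'=1.5000 (R=-1.1667) → pose (2.8363, 1.4159, 1.5000)
step 2: θ'=0.5000 (R=-1.2500) → pose (3.4838, 2.4244, 0.5000)
step 3: θ'=-2.0000 (R=0.6000) → pose (2.6506, 3.2007, -2.0000)
step 4: θ'=0.5000 (R=-1.0000) → pose (1.2619, 4.4944, 0.5000)
step 5: θ'=-1.7500 (R=0.8333) → pose (0.0424, 5.3742, -1.7500)
step 6: θ'=-0.2500 (R=2.3333) → pose (1.7611, 2.6975, -0.2500)

(1.7611, 2.6975, -0.2500)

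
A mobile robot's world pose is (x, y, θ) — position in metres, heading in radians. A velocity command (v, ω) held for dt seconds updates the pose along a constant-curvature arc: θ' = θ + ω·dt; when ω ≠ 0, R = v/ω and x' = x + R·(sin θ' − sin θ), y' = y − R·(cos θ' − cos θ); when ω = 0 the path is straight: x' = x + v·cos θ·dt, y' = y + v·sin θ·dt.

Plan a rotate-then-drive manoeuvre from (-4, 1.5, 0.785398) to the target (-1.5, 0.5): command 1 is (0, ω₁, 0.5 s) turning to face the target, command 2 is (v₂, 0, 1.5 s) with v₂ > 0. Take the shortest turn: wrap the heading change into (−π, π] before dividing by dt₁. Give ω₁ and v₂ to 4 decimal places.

heading to target = atan2(0.5−1.5, -1.5−-4) = -0.3805
Δθ = wrap(-0.3805 − 0.7854) = -1.1659; ω₁ = Δθ/dt₁ = -2.3318
distance = √((-1.5−-4)² + (0.5−1.5)²) = 2.6926; v₂ = distance/dt₂ = 1.7951

ω₁ = -2.3318, v₂ = 1.7951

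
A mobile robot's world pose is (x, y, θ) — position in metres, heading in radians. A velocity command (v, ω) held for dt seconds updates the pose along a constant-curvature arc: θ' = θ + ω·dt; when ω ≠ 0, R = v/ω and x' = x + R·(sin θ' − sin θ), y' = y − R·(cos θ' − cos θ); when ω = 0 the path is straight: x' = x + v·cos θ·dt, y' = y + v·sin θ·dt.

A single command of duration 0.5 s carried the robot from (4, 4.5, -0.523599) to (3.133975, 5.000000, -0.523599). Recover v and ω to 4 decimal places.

v = -2.0000, ω = 0.0000

Δθ = -0.523599 − -0.523599 = 0.000000
ω = Δθ/dt = 0.000000/0.5 = 0.0000
ω = 0 → v = (Δx·cos θ + Δy·sin θ)/dt = -2.0000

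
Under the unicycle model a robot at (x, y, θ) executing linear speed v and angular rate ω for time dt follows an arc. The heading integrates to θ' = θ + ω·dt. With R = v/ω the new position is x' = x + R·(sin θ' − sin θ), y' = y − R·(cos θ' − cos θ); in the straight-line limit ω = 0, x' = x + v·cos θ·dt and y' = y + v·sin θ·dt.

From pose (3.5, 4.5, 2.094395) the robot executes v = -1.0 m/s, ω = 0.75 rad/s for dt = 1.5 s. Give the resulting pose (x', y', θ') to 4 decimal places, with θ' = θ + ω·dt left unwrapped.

(4.7583, 3.8374, 3.2194)

θ' = 2.0944 + 0.75·1.5 = 3.2194
R = v/ω = -1.0/0.75 = -1.3333
x' = 3.5 + -1.3333·(sin 3.2194 − sin 2.0944) = 4.7583
y' = 4.5 − -1.3333·(cos 3.2194 − cos 2.0944) = 3.8374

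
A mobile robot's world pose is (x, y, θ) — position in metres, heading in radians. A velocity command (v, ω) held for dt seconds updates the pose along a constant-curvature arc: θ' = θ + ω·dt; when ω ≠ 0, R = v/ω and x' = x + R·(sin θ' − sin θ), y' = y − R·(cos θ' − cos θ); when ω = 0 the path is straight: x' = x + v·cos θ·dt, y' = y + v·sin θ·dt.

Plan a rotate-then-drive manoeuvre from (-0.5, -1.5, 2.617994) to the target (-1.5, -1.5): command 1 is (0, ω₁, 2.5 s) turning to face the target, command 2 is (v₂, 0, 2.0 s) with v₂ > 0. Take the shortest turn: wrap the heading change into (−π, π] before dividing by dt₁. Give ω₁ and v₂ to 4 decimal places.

heading to target = atan2(-1.5−-1.5, -1.5−-0.5) = 3.1416
Δθ = wrap(3.1416 − 2.6180) = 0.5236; ω₁ = Δθ/dt₁ = 0.2094
distance = √((-1.5−-0.5)² + (-1.5−-1.5)²) = 1.0000; v₂ = distance/dt₂ = 0.5000

ω₁ = 0.2094, v₂ = 0.5000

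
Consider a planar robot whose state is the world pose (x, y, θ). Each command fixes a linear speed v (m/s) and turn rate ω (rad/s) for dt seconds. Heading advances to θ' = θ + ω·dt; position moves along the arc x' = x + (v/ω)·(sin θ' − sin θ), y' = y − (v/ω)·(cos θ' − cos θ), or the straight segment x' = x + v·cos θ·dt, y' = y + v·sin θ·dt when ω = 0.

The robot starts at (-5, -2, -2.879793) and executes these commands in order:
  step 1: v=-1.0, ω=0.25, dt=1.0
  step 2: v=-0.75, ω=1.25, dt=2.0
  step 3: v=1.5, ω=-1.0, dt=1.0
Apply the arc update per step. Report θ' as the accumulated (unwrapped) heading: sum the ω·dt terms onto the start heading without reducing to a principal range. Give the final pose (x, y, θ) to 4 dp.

step 1: θ'=-2.6298 (R=-4.0000) → pose (-4.0763, -1.6238, -2.6298)
step 2: θ'=-0.1298 (R=-0.6000) → pose (-4.2925, -0.5057, -0.1298)
step 3: θ'=-1.1298 (R=-1.5000) → pose (-3.1301, -1.3528, -1.1298)

(-3.1301, -1.3528, -1.1298)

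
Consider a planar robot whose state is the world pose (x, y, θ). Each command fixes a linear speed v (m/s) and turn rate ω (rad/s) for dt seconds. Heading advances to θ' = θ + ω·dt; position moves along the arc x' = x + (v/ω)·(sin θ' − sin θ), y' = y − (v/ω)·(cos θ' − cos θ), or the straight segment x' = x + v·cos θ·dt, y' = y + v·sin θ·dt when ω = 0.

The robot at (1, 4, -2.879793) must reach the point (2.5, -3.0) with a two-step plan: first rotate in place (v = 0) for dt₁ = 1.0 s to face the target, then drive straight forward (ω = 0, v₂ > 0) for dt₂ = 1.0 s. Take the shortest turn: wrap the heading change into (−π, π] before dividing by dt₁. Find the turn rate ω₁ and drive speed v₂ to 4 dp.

heading to target = atan2(-3−4, 2.5−1) = -1.3597
Δθ = wrap(-1.3597 − -2.8798) = 1.5201; ω₁ = Δθ/dt₁ = 1.5201
distance = √((2.5−1)² + (-3−4)²) = 7.1589; v₂ = distance/dt₂ = 7.1589

ω₁ = 1.5201, v₂ = 7.1589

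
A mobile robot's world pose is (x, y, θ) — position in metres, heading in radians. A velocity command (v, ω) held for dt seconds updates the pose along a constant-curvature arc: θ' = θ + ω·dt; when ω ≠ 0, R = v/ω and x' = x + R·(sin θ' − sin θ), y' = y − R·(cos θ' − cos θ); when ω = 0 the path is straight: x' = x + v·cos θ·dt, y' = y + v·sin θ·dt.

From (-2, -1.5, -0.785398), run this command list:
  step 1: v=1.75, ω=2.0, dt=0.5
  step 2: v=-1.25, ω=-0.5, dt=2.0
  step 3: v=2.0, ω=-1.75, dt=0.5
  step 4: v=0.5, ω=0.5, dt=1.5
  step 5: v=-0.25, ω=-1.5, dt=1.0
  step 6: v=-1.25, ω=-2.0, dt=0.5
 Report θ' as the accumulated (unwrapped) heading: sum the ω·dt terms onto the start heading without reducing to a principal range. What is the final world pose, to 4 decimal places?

(-2.3550, -2.3110, -3.4104)

step 1: θ'=0.2146 (R=0.8750) → pose (-1.1949, -1.7362, 0.2146)
step 2: θ'=-0.7854 (R=2.5000) → pose (-3.4951, -1.0613, -0.7854)
step 3: θ'=-1.6604 (R=-1.1429) → pose (-3.1650, -1.9717, -1.6604)
step 4: θ'=-0.9104 (R=1.0000) → pose (-2.9587, -2.6746, -0.9104)
step 5: θ'=-2.4104 (R=0.1667) → pose (-2.9384, -2.4483, -2.4104)
step 6: θ'=-3.4104 (R=0.6250) → pose (-2.3550, -2.3110, -3.4104)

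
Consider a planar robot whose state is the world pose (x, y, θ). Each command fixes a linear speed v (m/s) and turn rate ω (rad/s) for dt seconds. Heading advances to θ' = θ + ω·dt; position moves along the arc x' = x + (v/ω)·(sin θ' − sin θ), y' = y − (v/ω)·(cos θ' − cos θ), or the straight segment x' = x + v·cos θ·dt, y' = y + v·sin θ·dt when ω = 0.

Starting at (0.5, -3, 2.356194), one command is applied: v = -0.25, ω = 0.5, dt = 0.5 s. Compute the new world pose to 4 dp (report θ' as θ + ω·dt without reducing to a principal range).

(0.5985, -3.0765, 2.6062)

θ' = 2.3562 + 0.5·0.5 = 2.6062
R = v/ω = -0.25/0.5 = -0.5000
x' = 0.5 + -0.5000·(sin 2.6062 − sin 2.3562) = 0.5985
y' = -3 − -0.5000·(cos 2.6062 − cos 2.3562) = -3.0765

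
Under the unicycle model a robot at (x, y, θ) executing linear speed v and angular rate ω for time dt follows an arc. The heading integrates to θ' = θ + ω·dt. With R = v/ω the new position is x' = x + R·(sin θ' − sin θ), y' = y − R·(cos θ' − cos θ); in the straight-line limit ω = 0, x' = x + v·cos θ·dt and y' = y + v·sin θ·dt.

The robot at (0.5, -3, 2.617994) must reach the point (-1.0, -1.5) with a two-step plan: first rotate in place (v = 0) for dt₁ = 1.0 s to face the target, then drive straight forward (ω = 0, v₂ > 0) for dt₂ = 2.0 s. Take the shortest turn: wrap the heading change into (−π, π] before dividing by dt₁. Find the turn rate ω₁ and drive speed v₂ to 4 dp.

heading to target = atan2(-1.5−-3, -1−0.5) = 2.3562
Δθ = wrap(2.3562 − 2.6180) = -0.2618; ω₁ = Δθ/dt₁ = -0.2618
distance = √((-1−0.5)² + (-1.5−-3)²) = 2.1213; v₂ = distance/dt₂ = 1.0607

ω₁ = -0.2618, v₂ = 1.0607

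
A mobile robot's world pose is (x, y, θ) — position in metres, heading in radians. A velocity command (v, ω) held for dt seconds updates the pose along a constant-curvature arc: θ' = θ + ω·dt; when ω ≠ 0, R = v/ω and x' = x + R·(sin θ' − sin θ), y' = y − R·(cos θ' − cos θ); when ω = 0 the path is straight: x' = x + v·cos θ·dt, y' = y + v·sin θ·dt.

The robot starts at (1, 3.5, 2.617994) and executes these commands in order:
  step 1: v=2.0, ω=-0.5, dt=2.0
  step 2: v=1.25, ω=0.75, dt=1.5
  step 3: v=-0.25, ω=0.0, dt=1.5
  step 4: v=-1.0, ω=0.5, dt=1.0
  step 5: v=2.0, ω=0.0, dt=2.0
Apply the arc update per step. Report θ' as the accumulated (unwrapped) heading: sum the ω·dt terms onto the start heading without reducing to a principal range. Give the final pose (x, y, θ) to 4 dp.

(-4.6686, 7.5358, 3.2430)

step 1: θ'=1.6180 (R=-4.0000) → pose (-0.9955, 6.7754, 1.6180)
step 2: θ'=2.7430 (R=1.6667) → pose (-2.0135, 8.2328, 2.7430)
step 3: θ'=2.7430 (straight) → pose (-1.6679, 8.0872, 2.7430)
step 4: θ'=3.2430 (R=-2.0000) → pose (-0.6892, 7.9407, 3.2430)
step 5: θ'=3.2430 (straight) → pose (-4.6686, 7.5358, 3.2430)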